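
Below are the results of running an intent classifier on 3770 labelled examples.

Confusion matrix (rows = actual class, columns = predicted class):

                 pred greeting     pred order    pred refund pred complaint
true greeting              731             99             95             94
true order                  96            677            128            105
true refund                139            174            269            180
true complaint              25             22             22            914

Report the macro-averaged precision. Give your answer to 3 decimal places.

0.666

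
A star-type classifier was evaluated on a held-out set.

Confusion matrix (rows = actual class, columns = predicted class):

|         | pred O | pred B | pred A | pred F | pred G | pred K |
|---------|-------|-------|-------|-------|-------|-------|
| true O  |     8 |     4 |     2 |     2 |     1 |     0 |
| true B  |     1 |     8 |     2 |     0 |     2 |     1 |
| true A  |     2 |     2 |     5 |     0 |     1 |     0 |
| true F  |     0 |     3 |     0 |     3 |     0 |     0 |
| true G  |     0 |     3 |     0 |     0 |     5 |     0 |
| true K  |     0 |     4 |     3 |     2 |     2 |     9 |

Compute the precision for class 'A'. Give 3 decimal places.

0.417

Treat 'A' as positive and all other classes as negative.
precision = TP/(TP+FP).
A: TP=5, FP=2+2+0+0+3=7 → 5/12 = 0.4167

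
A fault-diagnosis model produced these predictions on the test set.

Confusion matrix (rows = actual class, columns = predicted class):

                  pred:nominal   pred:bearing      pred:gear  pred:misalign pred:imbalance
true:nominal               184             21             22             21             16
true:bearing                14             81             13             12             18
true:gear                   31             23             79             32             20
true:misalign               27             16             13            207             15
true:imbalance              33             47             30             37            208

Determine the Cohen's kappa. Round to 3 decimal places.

Observed agreement pₒ = trace/N = 759/1220 = 0.6221
Expected agreement pₑ = Σ (rowᵢ·colᵢ)/N² = (264·289 + 138·188 + 185·157 + 278·309 + 355·277)/1220² = 0.2120
κ = (pₒ − pₑ)/(1 − pₑ) = (0.6221 − 0.2120)/(1 − 0.2120) = 0.520

0.520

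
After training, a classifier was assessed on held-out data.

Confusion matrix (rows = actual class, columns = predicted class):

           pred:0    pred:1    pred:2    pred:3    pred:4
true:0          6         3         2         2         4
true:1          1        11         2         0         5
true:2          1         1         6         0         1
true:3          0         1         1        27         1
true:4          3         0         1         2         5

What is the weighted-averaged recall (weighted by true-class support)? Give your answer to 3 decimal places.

0.640

Per-class recall (TP/(TP+FN)):
  0: TP=6, FN=3+2+2+4=11 → 6/17 = 0.3529
  1: TP=11, FN=1+2+0+5=8 → 11/19 = 0.5789
  2: TP=6, FN=1+1+0+1=3 → 6/9 = 0.6667
  3: TP=27, FN=0+1+1+1=3 → 27/30 = 0.9000
  4: TP=5, FN=3+0+1+2=6 → 5/11 = 0.4545
Weighted-recall = Σ (supportᵢ/N)·recallᵢ with N=86: (17/86)·0.3529 + (19/86)·0.5789 + (9/86)·0.6667 + (30/86)·0.9000 + (11/86)·0.4545 = 0.640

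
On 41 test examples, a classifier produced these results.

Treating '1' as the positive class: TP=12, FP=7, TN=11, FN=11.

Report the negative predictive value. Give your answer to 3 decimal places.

0.500

NPV = TN/(TN+FN) = 11/(11+11) = 0.500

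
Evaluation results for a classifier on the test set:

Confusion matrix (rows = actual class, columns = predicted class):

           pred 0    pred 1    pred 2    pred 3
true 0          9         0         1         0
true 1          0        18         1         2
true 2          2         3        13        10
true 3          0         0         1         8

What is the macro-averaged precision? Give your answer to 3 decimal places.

0.722

Per-class precision (TP/(TP+FP)):
  0: TP=9, FP=0+2+0=2 → 9/11 = 0.8182
  1: TP=18, FP=0+3+0=3 → 18/21 = 0.8571
  2: TP=13, FP=1+1+1=3 → 13/16 = 0.8125
  3: TP=8, FP=0+2+10=12 → 8/20 = 0.4000
Macro-precision = mean = (0.8182 + 0.8571 + 0.8125 + 0.4000) / 4 = 0.722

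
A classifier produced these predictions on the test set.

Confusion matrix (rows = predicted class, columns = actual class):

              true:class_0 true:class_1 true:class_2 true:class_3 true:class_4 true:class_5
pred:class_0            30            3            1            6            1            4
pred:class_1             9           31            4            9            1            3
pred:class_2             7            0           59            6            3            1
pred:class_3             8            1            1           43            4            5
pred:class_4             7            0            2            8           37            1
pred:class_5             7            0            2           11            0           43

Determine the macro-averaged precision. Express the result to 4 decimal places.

Per-class precision (TP/(TP+FP)):
  class_0: TP=30, FP=3+1+6+1+4=15 → 30/45 = 0.66667
  class_1: TP=31, FP=9+4+9+1+3=26 → 31/57 = 0.54386
  class_2: TP=59, FP=7+0+6+3+1=17 → 59/76 = 0.77632
  class_3: TP=43, FP=8+1+1+4+5=19 → 43/62 = 0.69355
  class_4: TP=37, FP=7+0+2+8+1=18 → 37/55 = 0.67273
  class_5: TP=43, FP=7+0+2+11+0=20 → 43/63 = 0.68254
Macro-precision = mean = (0.66667 + 0.54386 + 0.77632 + 0.69355 + 0.67273 + 0.68254) / 6 = 0.6726

0.6726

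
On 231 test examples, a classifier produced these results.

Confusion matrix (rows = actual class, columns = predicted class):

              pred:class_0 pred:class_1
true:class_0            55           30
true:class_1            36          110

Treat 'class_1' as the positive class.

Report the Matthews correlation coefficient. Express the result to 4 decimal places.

MCC = (TP·TN − FP·FN) / √((TP+FP)(TP+FN)(TN+FP)(TN+FN))
Numerator = 110·55 − 30·36 = 4970
Denominator = √(140·146·85·91) = √158103400 = 12573.9174
MCC = 4970 / 12573.9174 = 0.3953

0.3953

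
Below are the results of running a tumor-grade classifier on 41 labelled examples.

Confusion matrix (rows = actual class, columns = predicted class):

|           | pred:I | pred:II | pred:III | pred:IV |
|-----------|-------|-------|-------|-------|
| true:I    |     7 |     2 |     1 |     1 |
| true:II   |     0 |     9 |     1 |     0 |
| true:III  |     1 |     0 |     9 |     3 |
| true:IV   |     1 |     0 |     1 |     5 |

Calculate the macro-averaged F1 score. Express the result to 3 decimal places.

0.726

Per-class F1 score (2·TP/(2·TP+FP+FN)):
  I: TP=7, FP=0+1+1=2, FN=2+1+1=4 → 14/20 = 0.7000
  II: TP=9, FP=2+0+0=2, FN=0+1+0=1 → 18/21 = 0.8571
  III: TP=9, FP=1+1+1=3, FN=1+0+3=4 → 18/25 = 0.7200
  IV: TP=5, FP=1+0+3=4, FN=1+0+1=2 → 10/16 = 0.6250
Macro-F1 score = mean = (0.7000 + 0.8571 + 0.7200 + 0.6250) / 4 = 0.726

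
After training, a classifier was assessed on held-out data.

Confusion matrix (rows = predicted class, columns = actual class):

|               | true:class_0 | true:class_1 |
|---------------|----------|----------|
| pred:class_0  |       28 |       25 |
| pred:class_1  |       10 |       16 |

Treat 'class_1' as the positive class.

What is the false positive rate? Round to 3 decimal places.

FPR = FP/(FP+TN) = 10/(10+28) = 0.263

0.263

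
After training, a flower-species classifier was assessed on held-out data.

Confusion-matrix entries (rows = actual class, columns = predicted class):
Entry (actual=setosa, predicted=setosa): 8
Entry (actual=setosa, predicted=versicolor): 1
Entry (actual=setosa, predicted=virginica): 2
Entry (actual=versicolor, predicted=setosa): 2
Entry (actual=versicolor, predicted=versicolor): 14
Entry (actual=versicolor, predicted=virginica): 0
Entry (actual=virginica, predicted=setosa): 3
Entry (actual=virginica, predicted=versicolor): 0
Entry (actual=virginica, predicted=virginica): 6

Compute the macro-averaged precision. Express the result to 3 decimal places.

0.766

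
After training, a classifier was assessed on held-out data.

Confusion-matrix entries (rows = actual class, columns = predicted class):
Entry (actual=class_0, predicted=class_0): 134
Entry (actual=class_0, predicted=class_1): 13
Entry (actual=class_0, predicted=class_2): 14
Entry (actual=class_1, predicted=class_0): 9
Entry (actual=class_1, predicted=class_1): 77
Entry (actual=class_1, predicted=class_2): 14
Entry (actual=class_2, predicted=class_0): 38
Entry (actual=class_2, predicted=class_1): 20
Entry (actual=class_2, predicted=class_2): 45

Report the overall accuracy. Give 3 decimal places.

0.703

Accuracy = trace / total = (134+77+45=256) / 364 = 256/364 = 0.703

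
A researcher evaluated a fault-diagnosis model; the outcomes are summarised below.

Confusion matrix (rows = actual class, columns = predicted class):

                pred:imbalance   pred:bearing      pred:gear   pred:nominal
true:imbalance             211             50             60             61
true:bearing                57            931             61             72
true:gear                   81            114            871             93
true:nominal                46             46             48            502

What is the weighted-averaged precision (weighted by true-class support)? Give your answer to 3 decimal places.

Per-class precision (TP/(TP+FP)):
  imbalance: TP=211, FP=57+81+46=184 → 211/395 = 0.5342
  bearing: TP=931, FP=50+114+46=210 → 931/1141 = 0.8160
  gear: TP=871, FP=60+61+48=169 → 871/1040 = 0.8375
  nominal: TP=502, FP=61+72+93=226 → 502/728 = 0.6896
Weighted-precision = Σ (supportᵢ/N)·precisionᵢ with N=3304: (382/3304)·0.5342 + (1121/3304)·0.8160 + (1159/3304)·0.8375 + (642/3304)·0.6896 = 0.766

0.766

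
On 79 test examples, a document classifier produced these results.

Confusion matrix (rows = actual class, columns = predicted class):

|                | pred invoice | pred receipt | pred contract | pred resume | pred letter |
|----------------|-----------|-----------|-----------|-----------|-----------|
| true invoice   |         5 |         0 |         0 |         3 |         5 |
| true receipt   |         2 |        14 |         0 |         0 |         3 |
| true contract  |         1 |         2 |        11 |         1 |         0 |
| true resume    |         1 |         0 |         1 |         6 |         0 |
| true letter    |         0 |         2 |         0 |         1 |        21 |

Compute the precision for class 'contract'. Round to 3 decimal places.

One-vs-rest for 'contract': TP = diagonal; FP = other classes predicted 'contract'; FN = 'contract' predicted as other.
precision = TP/(TP+FP).
contract: TP=11, FP=0+0+1+0=1 → 11/12 = 0.9167

0.917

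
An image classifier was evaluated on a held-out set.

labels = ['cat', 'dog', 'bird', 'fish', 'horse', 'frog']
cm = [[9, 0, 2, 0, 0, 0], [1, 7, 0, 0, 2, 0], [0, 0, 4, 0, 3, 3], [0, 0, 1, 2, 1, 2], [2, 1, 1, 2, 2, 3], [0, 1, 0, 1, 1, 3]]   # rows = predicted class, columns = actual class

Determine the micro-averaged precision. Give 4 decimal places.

0.5000

Micro-averaging pools counts across classes: ΣTP=27, ΣFP=27, ΣFN=27.
Micro-precision = TP/(TP+FP) on pooled counts = 0.5000 (equals overall accuracy in single-label multiclass).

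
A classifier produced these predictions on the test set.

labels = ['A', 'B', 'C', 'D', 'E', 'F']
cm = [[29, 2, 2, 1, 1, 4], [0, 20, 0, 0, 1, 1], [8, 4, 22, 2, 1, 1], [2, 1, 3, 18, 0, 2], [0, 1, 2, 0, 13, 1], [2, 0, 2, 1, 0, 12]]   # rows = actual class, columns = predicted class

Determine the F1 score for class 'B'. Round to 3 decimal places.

0.800

Treat 'B' as positive and all other classes as negative.
F1 score = 2·TP/(2·TP+FP+FN).
B: TP=20, FP=2+4+1+1+0=8, FN=0+0+0+1+1=2 → 40/50 = 0.8000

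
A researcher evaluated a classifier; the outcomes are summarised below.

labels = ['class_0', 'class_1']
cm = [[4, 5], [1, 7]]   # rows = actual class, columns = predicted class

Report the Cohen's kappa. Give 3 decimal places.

0.311

Observed agreement pₒ = trace/N = 11/17 = 0.6471
Expected agreement pₑ = Σ (rowᵢ·colᵢ)/N² = (9·5 + 8·12)/17² = 0.4879
κ = (pₒ − pₑ)/(1 − pₑ) = (0.6471 − 0.4879)/(1 − 0.4879) = 0.311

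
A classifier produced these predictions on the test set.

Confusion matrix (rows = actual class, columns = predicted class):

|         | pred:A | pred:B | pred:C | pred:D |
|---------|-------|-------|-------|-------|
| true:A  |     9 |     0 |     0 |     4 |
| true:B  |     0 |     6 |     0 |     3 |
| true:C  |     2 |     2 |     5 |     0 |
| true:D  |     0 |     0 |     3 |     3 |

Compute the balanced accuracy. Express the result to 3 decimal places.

0.604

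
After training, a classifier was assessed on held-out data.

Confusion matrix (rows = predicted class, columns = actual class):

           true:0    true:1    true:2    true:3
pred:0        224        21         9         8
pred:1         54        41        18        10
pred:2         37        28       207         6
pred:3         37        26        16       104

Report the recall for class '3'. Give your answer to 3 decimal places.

0.813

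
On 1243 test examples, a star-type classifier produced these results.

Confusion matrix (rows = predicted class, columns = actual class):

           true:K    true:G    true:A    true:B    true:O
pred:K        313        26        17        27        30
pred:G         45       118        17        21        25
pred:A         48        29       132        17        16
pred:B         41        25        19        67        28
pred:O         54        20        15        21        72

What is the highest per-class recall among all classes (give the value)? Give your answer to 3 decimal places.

0.660

Per-class recall (TP/(TP+FN)):
  K: TP=313, FN=45+48+41+54=188 → 313/501 = 0.6248
  G: TP=118, FN=26+29+25+20=100 → 118/218 = 0.5413
  A: TP=132, FN=17+17+19+15=68 → 132/200 = 0.6600
  B: TP=67, FN=27+21+17+21=86 → 67/153 = 0.4379
  O: TP=72, FN=30+25+16+28=99 → 72/171 = 0.4211
Highest is class 'A' with recall = 0.660.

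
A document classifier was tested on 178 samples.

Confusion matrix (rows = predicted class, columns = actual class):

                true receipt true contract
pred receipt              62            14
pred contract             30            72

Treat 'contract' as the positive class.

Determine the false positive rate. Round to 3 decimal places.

FPR = FP/(FP+TN) = 30/(30+62) = 0.326

0.326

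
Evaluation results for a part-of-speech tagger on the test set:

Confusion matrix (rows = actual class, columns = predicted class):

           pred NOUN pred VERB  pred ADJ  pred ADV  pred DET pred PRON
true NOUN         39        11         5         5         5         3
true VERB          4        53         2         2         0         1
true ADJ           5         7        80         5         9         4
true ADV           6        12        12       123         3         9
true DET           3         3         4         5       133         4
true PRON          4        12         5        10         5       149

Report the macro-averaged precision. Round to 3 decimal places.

Per-class precision (TP/(TP+FP)):
  NOUN: TP=39, FP=4+5+6+3+4=22 → 39/61 = 0.6393
  VERB: TP=53, FP=11+7+12+3+12=45 → 53/98 = 0.5408
  ADJ: TP=80, FP=5+2+12+4+5=28 → 80/108 = 0.7407
  ADV: TP=123, FP=5+2+5+5+10=27 → 123/150 = 0.8200
  DET: TP=133, FP=5+0+9+3+5=22 → 133/155 = 0.8581
  PRON: TP=149, FP=3+1+4+9+4=21 → 149/170 = 0.8765
Macro-precision = mean = (0.6393 + 0.5408 + 0.7407 + 0.8200 + 0.8581 + 0.8765) / 6 = 0.746

0.746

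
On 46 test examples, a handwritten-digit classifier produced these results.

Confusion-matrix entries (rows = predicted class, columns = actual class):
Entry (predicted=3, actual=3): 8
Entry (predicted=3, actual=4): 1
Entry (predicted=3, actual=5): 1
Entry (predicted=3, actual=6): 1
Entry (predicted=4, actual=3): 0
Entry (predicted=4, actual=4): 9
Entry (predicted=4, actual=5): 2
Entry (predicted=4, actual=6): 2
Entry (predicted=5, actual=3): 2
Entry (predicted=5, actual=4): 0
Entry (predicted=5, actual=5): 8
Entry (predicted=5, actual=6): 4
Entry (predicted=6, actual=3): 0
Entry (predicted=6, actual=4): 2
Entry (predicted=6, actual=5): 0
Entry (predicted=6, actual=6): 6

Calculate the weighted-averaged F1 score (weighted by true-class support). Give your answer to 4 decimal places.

0.6680

Per-class F1 score (2·TP/(2·TP+FP+FN)):
  3: TP=8, FP=1+1+1=3, FN=0+2+0=2 → 16/21 = 0.76190
  4: TP=9, FP=0+2+2=4, FN=1+0+2=3 → 18/25 = 0.72000
  5: TP=8, FP=2+0+4=6, FN=1+2+0=3 → 16/25 = 0.64000
  6: TP=6, FP=0+2+0=2, FN=1+2+4=7 → 12/21 = 0.57143
Weighted-F1 score = Σ (supportᵢ/N)·F1 scoreᵢ with N=46: (10/46)·0.76190 + (12/46)·0.72000 + (11/46)·0.64000 + (13/46)·0.57143 = 0.6680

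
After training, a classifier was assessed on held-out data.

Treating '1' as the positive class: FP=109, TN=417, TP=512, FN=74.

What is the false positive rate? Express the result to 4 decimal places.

FPR = FP/(FP+TN) = 109/(109+417) = 0.2072

0.2072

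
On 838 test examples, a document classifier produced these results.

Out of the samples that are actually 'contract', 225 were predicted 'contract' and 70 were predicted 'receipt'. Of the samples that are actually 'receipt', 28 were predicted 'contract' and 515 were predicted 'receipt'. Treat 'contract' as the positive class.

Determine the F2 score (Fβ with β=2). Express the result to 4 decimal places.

Fβ = (1+β²)·TP / ((1+β²)·TP + β²·FN + FP), with β²=4
= 5·225 / (5·225 + 4·70 + 28) = 0.7851

0.7851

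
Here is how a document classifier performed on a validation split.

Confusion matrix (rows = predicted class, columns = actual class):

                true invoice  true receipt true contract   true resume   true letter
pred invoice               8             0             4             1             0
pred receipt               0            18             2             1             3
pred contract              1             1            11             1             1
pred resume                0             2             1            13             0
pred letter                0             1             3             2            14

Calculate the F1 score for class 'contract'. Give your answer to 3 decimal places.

0.611

Take TP from the diagonal, FP from the rest of the 'contract' prediction marginal, FN from the rest of the 'contract' actual marginal.
F1 score = 2·TP/(2·TP+FP+FN).
contract: TP=11, FP=1+1+1+1=4, FN=4+2+1+3=10 → 22/36 = 0.6111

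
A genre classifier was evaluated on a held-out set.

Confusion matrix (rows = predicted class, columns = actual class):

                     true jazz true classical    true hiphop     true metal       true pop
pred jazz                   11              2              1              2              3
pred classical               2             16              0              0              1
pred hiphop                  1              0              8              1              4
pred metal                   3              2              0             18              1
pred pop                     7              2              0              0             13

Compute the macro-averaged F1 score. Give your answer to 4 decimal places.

0.6757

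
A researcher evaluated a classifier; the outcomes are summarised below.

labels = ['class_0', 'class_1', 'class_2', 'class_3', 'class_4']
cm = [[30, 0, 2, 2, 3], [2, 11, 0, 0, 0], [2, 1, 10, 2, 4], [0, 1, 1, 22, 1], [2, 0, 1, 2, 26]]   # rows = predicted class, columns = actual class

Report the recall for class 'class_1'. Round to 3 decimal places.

0.846

recall = TP/(TP+FN).
class_1: TP=11, FN=0+1+1+0=2 → 11/13 = 0.8462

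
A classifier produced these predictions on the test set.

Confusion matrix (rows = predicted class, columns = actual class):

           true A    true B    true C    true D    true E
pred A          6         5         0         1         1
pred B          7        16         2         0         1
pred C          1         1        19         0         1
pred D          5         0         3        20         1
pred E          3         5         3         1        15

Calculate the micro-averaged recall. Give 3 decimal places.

Micro-averaging pools counts across classes: ΣTP=76, ΣFP=41, ΣFN=41.
Micro-recall = TP/(TP+FN) on pooled counts = 0.650 (equals overall accuracy in single-label multiclass).

0.650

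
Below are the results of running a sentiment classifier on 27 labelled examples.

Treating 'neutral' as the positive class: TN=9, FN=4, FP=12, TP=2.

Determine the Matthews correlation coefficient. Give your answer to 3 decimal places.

-0.198

MCC = (TP·TN − FP·FN) / √((TP+FP)(TP+FN)(TN+FP)(TN+FN))
Numerator = 2·9 − 12·4 = -30
Denominator = √(14·6·21·13) = √22932 = 151.4332
MCC = -30 / 151.4332 = -0.198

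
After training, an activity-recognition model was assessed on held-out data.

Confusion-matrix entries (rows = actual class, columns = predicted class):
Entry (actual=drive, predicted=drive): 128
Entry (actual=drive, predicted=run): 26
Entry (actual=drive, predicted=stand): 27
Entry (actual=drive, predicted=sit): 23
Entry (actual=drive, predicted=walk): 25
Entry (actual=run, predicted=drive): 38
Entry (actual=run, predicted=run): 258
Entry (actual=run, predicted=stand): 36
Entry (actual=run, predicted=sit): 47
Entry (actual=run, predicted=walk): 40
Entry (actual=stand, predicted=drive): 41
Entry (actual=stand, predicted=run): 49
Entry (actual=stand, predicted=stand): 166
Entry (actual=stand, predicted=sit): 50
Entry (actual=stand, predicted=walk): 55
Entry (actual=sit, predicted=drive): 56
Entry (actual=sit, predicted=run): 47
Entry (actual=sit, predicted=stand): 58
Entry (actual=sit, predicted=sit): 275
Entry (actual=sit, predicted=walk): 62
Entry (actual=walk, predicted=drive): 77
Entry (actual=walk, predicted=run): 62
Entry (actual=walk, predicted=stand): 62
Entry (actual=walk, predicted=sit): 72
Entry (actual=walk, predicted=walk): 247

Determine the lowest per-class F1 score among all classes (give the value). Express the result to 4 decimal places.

0.4499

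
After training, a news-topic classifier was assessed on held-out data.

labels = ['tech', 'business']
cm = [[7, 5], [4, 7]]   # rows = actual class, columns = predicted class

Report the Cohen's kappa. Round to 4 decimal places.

0.2189

Observed agreement pₒ = trace/N = 14/23 = 0.60870
Expected agreement pₑ = Σ (rowᵢ·colᵢ)/N² = (12·11 + 11·12)/23² = 0.49905
κ = (pₒ − pₑ)/(1 − pₑ) = (0.60870 − 0.49905)/(1 − 0.49905) = 0.2189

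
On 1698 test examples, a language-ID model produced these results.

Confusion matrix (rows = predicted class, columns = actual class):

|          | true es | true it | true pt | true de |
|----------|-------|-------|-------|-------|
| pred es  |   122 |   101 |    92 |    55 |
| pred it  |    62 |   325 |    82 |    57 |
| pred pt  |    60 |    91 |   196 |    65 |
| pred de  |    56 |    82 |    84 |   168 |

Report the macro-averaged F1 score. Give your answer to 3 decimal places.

0.463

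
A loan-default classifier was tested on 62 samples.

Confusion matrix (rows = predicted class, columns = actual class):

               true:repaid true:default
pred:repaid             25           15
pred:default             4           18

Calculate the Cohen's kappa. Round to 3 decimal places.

0.398

Observed agreement pₒ = trace/N = 43/62 = 0.6935
Expected agreement pₑ = Σ (rowᵢ·colᵢ)/N² = (29·40 + 33·22)/62² = 0.4906
κ = (pₒ − pₑ)/(1 − pₑ) = (0.6935 − 0.4906)/(1 − 0.4906) = 0.398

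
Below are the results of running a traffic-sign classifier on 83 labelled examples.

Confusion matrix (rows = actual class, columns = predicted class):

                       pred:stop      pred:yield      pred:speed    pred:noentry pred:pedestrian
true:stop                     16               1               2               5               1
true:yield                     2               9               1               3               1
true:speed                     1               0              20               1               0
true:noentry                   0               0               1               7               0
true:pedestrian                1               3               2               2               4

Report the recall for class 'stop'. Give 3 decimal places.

0.640

recall = TP/(TP+FN).
stop: TP=16, FN=1+2+5+1=9 → 16/25 = 0.6400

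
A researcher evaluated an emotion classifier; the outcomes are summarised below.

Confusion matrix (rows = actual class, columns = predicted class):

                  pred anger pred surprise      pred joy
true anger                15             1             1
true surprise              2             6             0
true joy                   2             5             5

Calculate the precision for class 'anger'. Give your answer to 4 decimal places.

Treat 'anger' as positive and all other classes as negative.
precision = TP/(TP+FP).
anger: TP=15, FP=2+2=4 → 15/19 = 0.78947

0.7895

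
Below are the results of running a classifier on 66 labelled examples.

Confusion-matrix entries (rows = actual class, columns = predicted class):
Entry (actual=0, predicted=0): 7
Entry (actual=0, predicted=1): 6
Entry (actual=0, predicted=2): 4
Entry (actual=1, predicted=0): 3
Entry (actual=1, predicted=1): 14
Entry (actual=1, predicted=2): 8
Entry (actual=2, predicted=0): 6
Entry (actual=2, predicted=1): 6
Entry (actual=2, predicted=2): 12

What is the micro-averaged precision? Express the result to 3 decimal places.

Micro-averaging pools counts across classes: ΣTP=33, ΣFP=33, ΣFN=33.
Micro-precision = TP/(TP+FP) on pooled counts = 0.500 (equals overall accuracy in single-label multiclass).

0.500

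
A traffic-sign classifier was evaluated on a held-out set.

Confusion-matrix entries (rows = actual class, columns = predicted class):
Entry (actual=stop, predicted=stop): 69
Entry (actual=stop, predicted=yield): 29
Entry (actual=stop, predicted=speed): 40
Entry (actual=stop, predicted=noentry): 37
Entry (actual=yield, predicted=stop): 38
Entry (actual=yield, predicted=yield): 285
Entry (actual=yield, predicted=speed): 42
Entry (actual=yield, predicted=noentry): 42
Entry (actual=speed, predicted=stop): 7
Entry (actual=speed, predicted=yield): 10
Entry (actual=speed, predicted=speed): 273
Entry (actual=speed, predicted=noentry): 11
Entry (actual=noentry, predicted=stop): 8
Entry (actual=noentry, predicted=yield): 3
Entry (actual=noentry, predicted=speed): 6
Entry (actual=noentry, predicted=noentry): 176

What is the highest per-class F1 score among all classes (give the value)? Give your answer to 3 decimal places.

Per-class F1 score (2·TP/(2·TP+FP+FN)):
  stop: TP=69, FP=38+7+8=53, FN=29+40+37=106 → 138/297 = 0.4646
  yield: TP=285, FP=29+10+3=42, FN=38+42+42=122 → 570/734 = 0.7766
  speed: TP=273, FP=40+42+6=88, FN=7+10+11=28 → 546/662 = 0.8248
  noentry: TP=176, FP=37+42+11=90, FN=8+3+6=17 → 352/459 = 0.7669
Highest is class 'speed' with F1 score = 0.825.

0.825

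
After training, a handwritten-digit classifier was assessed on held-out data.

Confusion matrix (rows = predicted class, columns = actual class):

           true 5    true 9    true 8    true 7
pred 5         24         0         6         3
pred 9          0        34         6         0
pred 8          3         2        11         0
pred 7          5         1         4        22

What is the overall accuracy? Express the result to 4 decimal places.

0.7521

Accuracy = trace / total = (24+34+11+22=91) / 121 = 91/121 = 0.7521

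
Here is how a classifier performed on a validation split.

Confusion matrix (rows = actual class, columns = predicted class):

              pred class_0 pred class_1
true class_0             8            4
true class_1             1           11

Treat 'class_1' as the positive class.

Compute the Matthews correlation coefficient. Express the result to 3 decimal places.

0.602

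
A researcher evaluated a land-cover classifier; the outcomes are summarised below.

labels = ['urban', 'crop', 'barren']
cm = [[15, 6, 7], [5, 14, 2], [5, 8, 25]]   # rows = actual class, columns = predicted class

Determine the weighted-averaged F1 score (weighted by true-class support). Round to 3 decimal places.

0.623

Per-class F1 score (2·TP/(2·TP+FP+FN)):
  urban: TP=15, FP=5+5=10, FN=6+7=13 → 30/53 = 0.5660
  crop: TP=14, FP=6+8=14, FN=5+2=7 → 28/49 = 0.5714
  barren: TP=25, FP=7+2=9, FN=5+8=13 → 50/72 = 0.6944
Weighted-F1 score = Σ (supportᵢ/N)·F1 scoreᵢ with N=87: (28/87)·0.5660 + (21/87)·0.5714 + (38/87)·0.6944 = 0.623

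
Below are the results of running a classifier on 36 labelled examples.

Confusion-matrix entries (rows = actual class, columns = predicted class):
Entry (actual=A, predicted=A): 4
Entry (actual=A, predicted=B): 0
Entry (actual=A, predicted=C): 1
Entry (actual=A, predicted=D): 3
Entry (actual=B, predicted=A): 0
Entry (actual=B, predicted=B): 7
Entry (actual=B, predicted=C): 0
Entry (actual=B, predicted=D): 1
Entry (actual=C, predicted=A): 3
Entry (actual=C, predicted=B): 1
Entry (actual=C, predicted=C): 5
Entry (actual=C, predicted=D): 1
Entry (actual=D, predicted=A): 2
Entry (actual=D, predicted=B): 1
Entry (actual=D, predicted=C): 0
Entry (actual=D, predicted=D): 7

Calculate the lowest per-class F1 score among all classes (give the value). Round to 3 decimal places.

0.471

Per-class F1 score (2·TP/(2·TP+FP+FN)):
  A: TP=4, FP=0+3+2=5, FN=0+1+3=4 → 8/17 = 0.4706
  B: TP=7, FP=0+1+1=2, FN=0+0+1=1 → 14/17 = 0.8235
  C: TP=5, FP=1+0+0=1, FN=3+1+1=5 → 10/16 = 0.6250
  D: TP=7, FP=3+1+1=5, FN=2+1+0=3 → 14/22 = 0.6364
Lowest is class 'A' with F1 score = 0.471.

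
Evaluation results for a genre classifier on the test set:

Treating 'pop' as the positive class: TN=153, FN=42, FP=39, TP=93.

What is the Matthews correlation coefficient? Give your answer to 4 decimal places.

MCC = (TP·TN − FP·FN) / √((TP+FP)(TP+FN)(TN+FP)(TN+FN))
Numerator = 93·153 − 39·42 = 12591
Denominator = √(132·135·192·195) = √667180800 = 25829.8432
MCC = 12591 / 25829.8432 = 0.4875

0.4875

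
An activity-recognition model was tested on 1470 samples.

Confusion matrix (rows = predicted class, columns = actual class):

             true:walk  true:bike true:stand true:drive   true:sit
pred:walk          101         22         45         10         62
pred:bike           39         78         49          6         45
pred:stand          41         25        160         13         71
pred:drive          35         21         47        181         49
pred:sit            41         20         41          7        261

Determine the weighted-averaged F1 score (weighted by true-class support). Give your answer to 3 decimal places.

0.530

Per-class F1 score (2·TP/(2·TP+FP+FN)):
  walk: TP=101, FP=22+45+10+62=139, FN=39+41+35+41=156 → 202/497 = 0.4064
  bike: TP=78, FP=39+49+6+45=139, FN=22+25+21+20=88 → 156/383 = 0.4073
  stand: TP=160, FP=41+25+13+71=150, FN=45+49+47+41=182 → 320/652 = 0.4908
  drive: TP=181, FP=35+21+47+49=152, FN=10+6+13+7=36 → 362/550 = 0.6582
  sit: TP=261, FP=41+20+41+7=109, FN=62+45+71+49=227 → 522/858 = 0.6084
Weighted-F1 score = Σ (supportᵢ/N)·F1 scoreᵢ with N=1470: (257/1470)·0.4064 + (166/1470)·0.4073 + (342/1470)·0.4908 + (217/1470)·0.6582 + (488/1470)·0.6084 = 0.530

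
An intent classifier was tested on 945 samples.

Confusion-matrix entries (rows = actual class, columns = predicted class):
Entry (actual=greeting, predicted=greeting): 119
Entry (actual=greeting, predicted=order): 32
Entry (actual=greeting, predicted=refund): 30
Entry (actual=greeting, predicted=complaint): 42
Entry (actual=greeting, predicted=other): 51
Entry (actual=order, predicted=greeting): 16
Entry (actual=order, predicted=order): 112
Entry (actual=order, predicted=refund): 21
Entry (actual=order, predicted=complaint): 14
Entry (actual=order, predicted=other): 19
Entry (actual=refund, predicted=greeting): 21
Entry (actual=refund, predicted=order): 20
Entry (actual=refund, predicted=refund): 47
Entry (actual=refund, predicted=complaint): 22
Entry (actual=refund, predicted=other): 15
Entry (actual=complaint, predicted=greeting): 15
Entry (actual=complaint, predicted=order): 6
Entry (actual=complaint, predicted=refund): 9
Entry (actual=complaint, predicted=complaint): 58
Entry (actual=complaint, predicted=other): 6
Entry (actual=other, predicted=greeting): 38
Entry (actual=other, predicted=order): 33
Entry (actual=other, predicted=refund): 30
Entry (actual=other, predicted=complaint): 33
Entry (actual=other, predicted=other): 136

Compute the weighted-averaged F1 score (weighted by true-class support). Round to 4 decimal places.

0.5026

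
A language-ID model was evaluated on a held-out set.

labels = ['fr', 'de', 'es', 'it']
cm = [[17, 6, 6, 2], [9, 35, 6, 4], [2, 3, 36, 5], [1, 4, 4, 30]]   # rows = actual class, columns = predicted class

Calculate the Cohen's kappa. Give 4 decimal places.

0.5873

Observed agreement pₒ = trace/N = 118/170 = 0.69412
Expected agreement pₑ = Σ (rowᵢ·colᵢ)/N² = (31·29 + 54·48 + 46·52 + 39·41)/170² = 0.25889
κ = (pₒ − pₑ)/(1 − pₑ) = (0.69412 − 0.25889)/(1 − 0.25889) = 0.5873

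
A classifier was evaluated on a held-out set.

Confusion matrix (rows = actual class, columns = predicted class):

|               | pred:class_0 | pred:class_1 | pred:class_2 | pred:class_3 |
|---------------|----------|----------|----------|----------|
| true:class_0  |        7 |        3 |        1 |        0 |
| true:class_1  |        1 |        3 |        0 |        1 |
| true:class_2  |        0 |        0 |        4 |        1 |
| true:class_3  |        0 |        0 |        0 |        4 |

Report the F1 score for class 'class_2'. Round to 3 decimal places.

0.800

One-vs-rest for 'class_2': TP = diagonal; FP = other classes predicted 'class_2'; FN = 'class_2' predicted as other.
F1 score = 2·TP/(2·TP+FP+FN).
class_2: TP=4, FP=1+0+0=1, FN=0+0+1=1 → 8/10 = 0.8000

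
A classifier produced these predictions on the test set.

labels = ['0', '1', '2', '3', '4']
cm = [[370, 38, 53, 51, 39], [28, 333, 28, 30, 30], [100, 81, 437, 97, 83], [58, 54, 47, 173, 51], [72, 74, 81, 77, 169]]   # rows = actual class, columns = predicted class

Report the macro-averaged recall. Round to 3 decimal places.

Per-class recall (TP/(TP+FN)):
  0: TP=370, FN=38+53+51+39=181 → 370/551 = 0.6715
  1: TP=333, FN=28+28+30+30=116 → 333/449 = 0.7416
  2: TP=437, FN=100+81+97+83=361 → 437/798 = 0.5476
  3: TP=173, FN=58+54+47+51=210 → 173/383 = 0.4517
  4: TP=169, FN=72+74+81+77=304 → 169/473 = 0.3573
Macro-recall = mean = (0.6715 + 0.7416 + 0.5476 + 0.4517 + 0.3573) / 5 = 0.554

0.554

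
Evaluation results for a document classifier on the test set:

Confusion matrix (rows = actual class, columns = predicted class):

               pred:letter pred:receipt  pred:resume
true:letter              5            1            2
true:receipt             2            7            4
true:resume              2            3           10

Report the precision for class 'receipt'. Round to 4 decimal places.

0.6364

Take TP from the diagonal, FP from the rest of the 'receipt' prediction marginal, FN from the rest of the 'receipt' actual marginal.
precision = TP/(TP+FP).
receipt: TP=7, FP=1+3=4 → 7/11 = 0.63636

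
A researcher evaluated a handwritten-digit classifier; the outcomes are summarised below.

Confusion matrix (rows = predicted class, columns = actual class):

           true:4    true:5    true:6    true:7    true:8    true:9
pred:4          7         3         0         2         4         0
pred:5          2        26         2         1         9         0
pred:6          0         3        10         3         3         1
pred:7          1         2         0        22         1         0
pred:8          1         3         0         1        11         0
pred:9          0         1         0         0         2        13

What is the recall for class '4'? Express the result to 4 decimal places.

0.6364

Treat '4' as positive and all other classes as negative.
recall = TP/(TP+FN).
4: TP=7, FN=2+0+1+1+0=4 → 7/11 = 0.63636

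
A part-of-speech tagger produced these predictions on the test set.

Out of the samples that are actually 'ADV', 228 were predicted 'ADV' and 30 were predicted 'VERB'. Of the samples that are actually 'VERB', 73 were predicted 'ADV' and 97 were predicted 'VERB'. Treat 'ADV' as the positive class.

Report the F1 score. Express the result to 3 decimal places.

Precision = TP/(TP+FP) = 228/301 = 0.7575
Recall = TP/(TP+FN) = 228/258 = 0.8837
F1 = 2·TP/(2·TP+FP+FN) = 456/559 = 0.816

0.816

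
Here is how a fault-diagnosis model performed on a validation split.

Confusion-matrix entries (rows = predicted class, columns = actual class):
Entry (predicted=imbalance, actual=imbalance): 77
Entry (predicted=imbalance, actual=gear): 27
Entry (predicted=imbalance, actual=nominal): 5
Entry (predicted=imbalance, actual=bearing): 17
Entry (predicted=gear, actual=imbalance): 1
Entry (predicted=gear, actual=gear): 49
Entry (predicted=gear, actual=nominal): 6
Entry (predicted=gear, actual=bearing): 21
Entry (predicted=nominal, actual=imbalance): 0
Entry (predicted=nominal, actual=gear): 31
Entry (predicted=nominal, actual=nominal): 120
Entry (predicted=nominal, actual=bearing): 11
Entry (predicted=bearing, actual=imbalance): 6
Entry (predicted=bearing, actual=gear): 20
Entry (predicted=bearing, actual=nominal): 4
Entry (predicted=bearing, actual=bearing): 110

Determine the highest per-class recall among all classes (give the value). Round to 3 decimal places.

Per-class recall (TP/(TP+FN)):
  imbalance: TP=77, FN=1+0+6=7 → 77/84 = 0.9167
  gear: TP=49, FN=27+31+20=78 → 49/127 = 0.3858
  nominal: TP=120, FN=5+6+4=15 → 120/135 = 0.8889
  bearing: TP=110, FN=17+21+11=49 → 110/159 = 0.6918
Highest is class 'imbalance' with recall = 0.917.

0.917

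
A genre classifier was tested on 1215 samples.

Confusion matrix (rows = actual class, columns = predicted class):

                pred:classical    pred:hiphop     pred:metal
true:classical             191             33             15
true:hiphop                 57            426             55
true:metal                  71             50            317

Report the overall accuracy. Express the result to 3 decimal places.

0.769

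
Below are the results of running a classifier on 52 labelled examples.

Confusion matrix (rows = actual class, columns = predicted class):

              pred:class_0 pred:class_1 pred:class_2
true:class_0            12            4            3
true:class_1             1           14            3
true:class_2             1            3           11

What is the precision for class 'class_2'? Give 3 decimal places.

0.647

Treat 'class_2' as positive and all other classes as negative.
precision = TP/(TP+FP).
class_2: TP=11, FP=3+3=6 → 11/17 = 0.6471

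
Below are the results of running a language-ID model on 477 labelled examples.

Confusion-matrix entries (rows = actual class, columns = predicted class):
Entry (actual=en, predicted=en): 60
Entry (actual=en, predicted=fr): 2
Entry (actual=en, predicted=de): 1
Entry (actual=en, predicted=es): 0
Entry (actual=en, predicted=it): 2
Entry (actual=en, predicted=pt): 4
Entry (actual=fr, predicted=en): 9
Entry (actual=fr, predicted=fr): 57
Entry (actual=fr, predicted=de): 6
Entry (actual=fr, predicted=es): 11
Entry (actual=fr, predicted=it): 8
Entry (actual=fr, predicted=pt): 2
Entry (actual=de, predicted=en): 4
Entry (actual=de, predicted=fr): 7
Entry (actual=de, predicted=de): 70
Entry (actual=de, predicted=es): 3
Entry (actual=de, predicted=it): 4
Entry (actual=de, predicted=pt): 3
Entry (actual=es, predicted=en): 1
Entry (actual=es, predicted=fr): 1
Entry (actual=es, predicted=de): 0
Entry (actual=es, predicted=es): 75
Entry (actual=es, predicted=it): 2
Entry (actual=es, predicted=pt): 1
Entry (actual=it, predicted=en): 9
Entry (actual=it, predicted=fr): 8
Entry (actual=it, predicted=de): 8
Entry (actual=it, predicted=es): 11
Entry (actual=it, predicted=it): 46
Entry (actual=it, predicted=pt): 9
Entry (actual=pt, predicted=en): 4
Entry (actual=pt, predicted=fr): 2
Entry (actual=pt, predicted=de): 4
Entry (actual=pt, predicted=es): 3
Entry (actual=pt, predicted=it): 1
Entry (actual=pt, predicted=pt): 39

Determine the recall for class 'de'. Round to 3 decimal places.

Treat 'de' as positive and all other classes as negative.
recall = TP/(TP+FN).
de: TP=70, FN=4+7+3+4+3=21 → 70/91 = 0.7692

0.769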